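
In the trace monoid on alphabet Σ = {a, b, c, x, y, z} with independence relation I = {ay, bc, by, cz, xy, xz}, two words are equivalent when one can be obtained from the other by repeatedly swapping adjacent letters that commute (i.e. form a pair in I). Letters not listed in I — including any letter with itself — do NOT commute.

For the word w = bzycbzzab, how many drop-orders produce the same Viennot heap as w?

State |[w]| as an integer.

7

piece 0:b — minimal
piece 1:z rests on {0:b}
piece 2:y rests on {1:z}
piece 3:c rests on {2:y}
piece 4:b rests on {1:z}
piece 5:z rests on {2:y, 4:b}
piece 6:z rests on {5:z}
piece 7:a rests on {3:c, 6:z}
piece 8:b rests on {7:a}
minimal pieces: {0:b}
ways to finish when only these pieces remain (= sum over removing one remaining piece with nothing left below it):
  1 left: {8}→1
  2 left: {7,8}→1
  3 left: {3,7,8}→1  {6,7,8}→1
  4 left: {3,6,7,8}→2  {5,6,7,8}→1
  5 left: {3,5,6,7,8}→3  {4,5,6,7,8}→1
  6 left: {2,3,5,6,7,8}→3  {3,4,5,6,7,8}→4
  7 left: {2,3,4,5,6,7,8}→7
  placing 0:b first → 7 extensions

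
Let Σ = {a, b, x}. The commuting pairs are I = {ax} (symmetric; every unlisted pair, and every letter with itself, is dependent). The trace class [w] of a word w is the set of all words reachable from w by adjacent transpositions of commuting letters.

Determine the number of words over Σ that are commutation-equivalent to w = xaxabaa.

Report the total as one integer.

piece 0:x — minimal
piece 1:a — minimal
piece 2:x rests on {0:x}
piece 3:a rests on {1:a}
piece 4:b rests on {2:x, 3:a}
piece 5:a rests on {4:b}
piece 6:a rests on {5:a}
minimal pieces: {0:x, 1:a}
ways to finish when only these pieces remain (= sum over removing one remaining piece with nothing left below it):
  1 left: {6}→1
  2 left: {5,6}→1
  3 left: {4,5,6}→1
  4 left: {2,4,5,6}→1  {3,4,5,6}→1
  5 left: {0,2,4,5,6}→1  {1,3,4,5,6}→1  {2,3,4,5,6}→2
  placing 0:x first → 3 extensions
  placing 1:a first → 3 extensions
total linear extensions = 6

6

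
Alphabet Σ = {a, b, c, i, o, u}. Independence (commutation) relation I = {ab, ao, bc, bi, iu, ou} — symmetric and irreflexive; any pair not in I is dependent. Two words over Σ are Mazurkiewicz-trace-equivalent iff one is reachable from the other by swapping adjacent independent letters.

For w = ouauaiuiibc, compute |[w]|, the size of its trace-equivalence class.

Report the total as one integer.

75

drop 0:o onto floor
drop 1:u onto floor
drop 2:a onto {1:u}
drop 3:u onto {2:a}
drop 4:a onto {3:u}
drop 5:i onto {0:o, 4:a}
drop 6:u onto {4:a}
drop 7:i onto {5:i}
drop 8:i onto {7:i}
drop 9:b onto {0:o, 6:u}
drop 10:c onto {6:u, 8:i}
ground layer = {0:o, 1:u}
drop-orders for the pieces not yet dropped (sum over which currently-grounded one goes next):
  1 to go: {9} 1  {10} 1
  2 to go: {8,10} 1  {9,10} 2
  3 to go: {6,9,10} 2  {7,8,10} 1  {8,9,10} 3
  4 to go: {5,7,8,10} 1  {6,8,9,10} 5  {7,8,9,10} 4
  5 to go: {5,7,8,9,10} 5  {6,7,8,9,10} 9
  6 to go: {0,5,7,8,9,10} 5  {5,6,7,8,9,10} 14
  7 to go: {0,5,6,7,8,9,10} 19  {4,5,6,7,8,9,10} 14
  8 to go: {0,4,5,6,7,8,9,10} 33  {3,4,5,6,7,8,9,10} 14
  9 to go: {0,3,4,5,6,7,8,9,10} 47  {2,3,4,5,6,7,8,9,10} 14
  if 0:o drops first: 14 orders
  if 1:u drops first: 61 orders
heap linearizations: 75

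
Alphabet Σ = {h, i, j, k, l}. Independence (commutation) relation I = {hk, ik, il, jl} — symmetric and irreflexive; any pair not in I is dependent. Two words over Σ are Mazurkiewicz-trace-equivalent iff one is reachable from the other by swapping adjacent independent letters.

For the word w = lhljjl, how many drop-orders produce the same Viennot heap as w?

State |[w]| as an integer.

piece 0:l — minimal
piece 1:h rests on {0:l}
piece 2:l rests on {1:h}
piece 3:j rests on {1:h}
piece 4:j rests on {3:j}
piece 5:l rests on {2:l}
minimal pieces: {0:l}
ways to finish when only these pieces remain (= sum over removing one remaining piece with nothing left below it):
  1 left: {4}→1  {5}→1
  2 left: {2,5}→1  {3,4}→1  {4,5}→2
  3 left: {2,4,5}→3  {3,4,5}→3
  4 left: {2,3,4,5}→6
  placing 0:l first → 6 extensions

6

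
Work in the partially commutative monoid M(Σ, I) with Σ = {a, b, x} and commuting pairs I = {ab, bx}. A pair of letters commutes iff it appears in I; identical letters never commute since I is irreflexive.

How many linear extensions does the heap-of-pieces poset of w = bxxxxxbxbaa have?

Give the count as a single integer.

165

piece 0:b — minimal
piece 1:x — minimal
piece 2:x rests on {1:x}
piece 3:x rests on {2:x}
piece 4:x rests on {3:x}
piece 5:x rests on {4:x}
piece 6:b rests on {0:b}
piece 7:x rests on {5:x}
piece 8:b rests on {6:b}
piece 9:a rests on {7:x}
piece 10:a rests on {9:a}
minimal pieces: {0:b, 1:x}
ways to finish when only these pieces remain (= sum over removing one remaining piece with nothing left below it):
  1 left: {8}→1  {10}→1
  2 left: {6,8}→1  {8,10}→2  {9,10}→1
  3 left: {0,6,8}→1  {6,8,10}→3  {7,9,10}→1  {8,9,10}→3
  4 left: {0,6,8,10}→4  {5,7,9,10}→1  {6,8,9,10}→6  {7,8,9,10}→4
  5 left: {0,6,8,9,10}→10  {4,5,7,9,10}→1  {5,7,8,9,10}→5  {6,7,8,9,10}→10
  6 left: {0,6,7,8,9,10}→20  {3,4,5,7,9,10}→1  {4,5,7,8,9,10}→6  {5,6,7,8,9,10}→15
  7 left: {0,5,6,7,8,9,10}→35  {2,3,4,5,7,9,10}→1  {3,4,5,7,8,9,10}→7  {4,5,6,7,8,9,10}→21
  8 left: {0,4,5,6,7,8,9,10}→56  {1,2,3,4,5,7,9,10}→1  {2,3,4,5,7,8,9,10}→8  {3,4,5,6,7,8,9,10}→28
  9 left: {0,3,4,5,6,7,8,9,10}→84  {1,2,3,4,5,7,8,9,10}→9  {2,3,4,5,6,7,8,9,10}→36
  placing 0:b first → 45 extensions
  placing 1:x first → 120 extensions
total linear extensions = 165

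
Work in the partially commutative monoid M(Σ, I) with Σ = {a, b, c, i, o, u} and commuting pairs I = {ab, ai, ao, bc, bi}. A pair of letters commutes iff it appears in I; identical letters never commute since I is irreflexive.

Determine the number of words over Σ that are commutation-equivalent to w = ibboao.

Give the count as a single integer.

18

0(i) covers ∅
1(b) covers ∅
2(b) covers 1:b
3(o) covers 0:i, 2:b
4(a) covers ∅
5(o) covers 3:o
floor of heap: 0:i, 1:b, 4:a
completions by unplaced set U, small U first (add the entries for U minus each lowest piece of U):
  |U|=1: {4}:1  {5}:1
  |U|=2: {3,5}:1  {4,5}:2
  |U|=3: {0,3,5}:1  {2,3,5}:1  {3,4,5}:3
  |U|=4: {0,2,3,5}:2  {0,3,4,5}:4  {1,2,3,5}:1  {2,3,4,5}:4
  start at 0(i): 5
  start at 1(b): 10
  start at 4(a): 3
sum over floor = 18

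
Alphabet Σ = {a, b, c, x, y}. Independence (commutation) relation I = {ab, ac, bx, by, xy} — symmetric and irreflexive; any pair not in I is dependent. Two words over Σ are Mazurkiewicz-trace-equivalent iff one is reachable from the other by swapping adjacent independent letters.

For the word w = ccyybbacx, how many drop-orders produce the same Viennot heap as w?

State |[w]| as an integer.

16

drop 0:c onto floor
drop 1:c onto {0:c}
drop 2:y onto {1:c}
drop 3:y onto {2:y}
drop 4:b onto {1:c}
drop 5:b onto {4:b}
drop 6:a onto {3:y}
drop 7:c onto {3:y, 5:b}
drop 8:x onto {6:a, 7:c}
ground layer = {0:c}
drop-orders for the pieces not yet dropped (sum over which currently-grounded one goes next):
  1 to go: {8} 1
  2 to go: {6,8} 1  {7,8} 1
  3 to go: {5,7,8} 1  {6,7,8} 2
  4 to go: {3,6,7,8} 2  {4,5,7,8} 1  {5,6,7,8} 3
  5 to go: {2,3,6,7,8} 2  {3,5,6,7,8} 5  {4,5,6,7,8} 4
  6 to go: {2,3,5,6,7,8} 7  {3,4,5,6,7,8} 9
  7 to go: {2,3,4,5,6,7,8} 16
  if 0:c drops first: 16 orders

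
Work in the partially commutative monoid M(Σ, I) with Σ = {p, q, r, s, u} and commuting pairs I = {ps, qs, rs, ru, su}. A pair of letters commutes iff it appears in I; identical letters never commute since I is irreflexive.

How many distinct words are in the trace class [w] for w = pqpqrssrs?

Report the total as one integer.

84

#0=p has no predecessor
#1=q depends on [0:p]
#2=p depends on [1:q]
#3=q depends on [2:p]
#4=r depends on [3:q]
#5=s has no predecessor
#6=s depends on [5:s]
#7=r depends on [4:r]
#8=s depends on [6:s]
sources: [0:p, 5:s]
N(rest) = Σ N(rest − s) over sources s of rest; N(one piece) = 1:
  size 1 → [7]=1  [8]=1
  size 2 → [4,7]=1  [6,8]=1  [7,8]=2
  size 3 → [3,4,7]=1  [4,7,8]=3  [5,6,8]=1  [6,7,8]=3
  size 4 → [2,3,4,7]=1  [3,4,7,8]=4  [4,6,7,8]=6  [5,6,7,8]=4
  size 5 → [1,2,3,4,7]=1  [2,3,4,7,8]=5  [3,4,6,7,8]=10  [4,5,6,7,8]=10
  size 6 → [0,1,2,3,4,7]=1  [1,2,3,4,7,8]=6  [2,3,4,6,7,8]=15  [3,4,5,6,7,8]=20
  size 7 → [0,1,2,3,4,7,8]=7  [1,2,3,4,6,7,8]=21  [2,3,4,5,6,7,8]=35
  first=0(p) contributes 56
  first=5(s) contributes 28
|[w]| = 84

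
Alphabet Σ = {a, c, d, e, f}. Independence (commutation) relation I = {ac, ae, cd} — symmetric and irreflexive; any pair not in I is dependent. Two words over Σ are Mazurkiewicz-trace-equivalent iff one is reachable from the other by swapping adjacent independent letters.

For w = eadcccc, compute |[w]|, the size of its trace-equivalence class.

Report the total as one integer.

#0=e has no predecessor
#1=a has no predecessor
#2=d depends on [0:e, 1:a]
#3=c depends on [0:e]
#4=c depends on [3:c]
#5=c depends on [4:c]
#6=c depends on [5:c]
sources: [0:e, 1:a]
N(rest) = Σ N(rest − s) over sources s of rest; N(one piece) = 1:
  size 1 → [2]=1  [6]=1
  size 2 → [1,2]=1  [2,6]=2  [5,6]=1
  size 3 → [1,2,6]=3  [2,5,6]=3  [4,5,6]=1
  size 4 → [1,2,5,6]=6  [2,4,5,6]=4  [3,4,5,6]=1
  size 5 → [1,2,4,5,6]=10  [2,3,4,5,6]=5
  first=0(e) contributes 15
  first=1(a) contributes 5
|[w]| = 20

20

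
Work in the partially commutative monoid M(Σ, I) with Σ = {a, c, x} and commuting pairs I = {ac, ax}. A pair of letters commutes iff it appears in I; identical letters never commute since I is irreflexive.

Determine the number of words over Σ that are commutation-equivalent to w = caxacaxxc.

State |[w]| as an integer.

84

drop 0:c onto floor
drop 1:a onto floor
drop 2:x onto {0:c}
drop 3:a onto {1:a}
drop 4:c onto {2:x}
drop 5:a onto {3:a}
drop 6:x onto {4:c}
drop 7:x onto {6:x}
drop 8:c onto {7:x}
ground layer = {0:c, 1:a}
drop-orders for the pieces not yet dropped (sum over which currently-grounded one goes next):
  1 to go: {5} 1  {8} 1
  2 to go: {3,5} 1  {5,8} 2  {7,8} 1
  3 to go: {1,3,5} 1  {3,5,8} 3  {5,7,8} 3  {6,7,8} 1
  4 to go: {1,3,5,8} 4  {3,5,7,8} 6  {4,6,7,8} 1  {5,6,7,8} 4
  5 to go: {1,3,5,7,8} 10  {2,4,6,7,8} 1  {3,5,6,7,8} 10  {4,5,6,7,8} 5
  6 to go: {0,2,4,6,7,8} 1  {1,3,5,6,7,8} 20  {2,4,5,6,7,8} 6  {3,4,5,6,7,8} 15
  7 to go: {0,2,4,5,6,7,8} 7  {1,3,4,5,6,7,8} 35  {2,3,4,5,6,7,8} 21
  if 0:c drops first: 56 orders
  if 1:a drops first: 28 orders
heap linearizations: 84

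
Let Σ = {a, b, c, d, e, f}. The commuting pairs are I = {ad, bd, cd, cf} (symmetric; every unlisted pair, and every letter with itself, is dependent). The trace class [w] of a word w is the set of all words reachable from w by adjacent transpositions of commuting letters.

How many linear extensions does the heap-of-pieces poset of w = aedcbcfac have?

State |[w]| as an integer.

drop 0:a onto floor
drop 1:e onto {0:a}
drop 2:d onto {1:e}
drop 3:c onto {1:e}
drop 4:b onto {3:c}
drop 5:c onto {4:b}
drop 6:f onto {2:d, 4:b}
drop 7:a onto {5:c, 6:f}
drop 8:c onto {7:a}
ground layer = {0:a}
drop-orders for the pieces not yet dropped (sum over which currently-grounded one goes next):
  1 to go: {8} 1
  2 to go: {7,8} 1
  3 to go: {5,7,8} 1  {6,7,8} 1
  4 to go: {2,6,7,8} 1  {5,6,7,8} 2
  5 to go: {2,5,6,7,8} 3  {4,5,6,7,8} 2
  6 to go: {2,4,5,6,7,8} 5  {3,4,5,6,7,8} 2
  7 to go: {2,3,4,5,6,7,8} 7
  if 0:a drops first: 7 orders

7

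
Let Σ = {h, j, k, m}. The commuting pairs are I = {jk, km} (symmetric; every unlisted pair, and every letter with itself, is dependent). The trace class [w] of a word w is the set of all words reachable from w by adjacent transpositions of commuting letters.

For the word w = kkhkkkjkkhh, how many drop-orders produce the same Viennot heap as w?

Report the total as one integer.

0(k) covers ∅
1(k) covers 0:k
2(h) covers 1:k
3(k) covers 2:h
4(k) covers 3:k
5(k) covers 4:k
6(j) covers 2:h
7(k) covers 5:k
8(k) covers 7:k
9(h) covers 6:j, 8:k
10(h) covers 9:h
floor of heap: 0:k
completions by unplaced set U, small U first (add the entries for U minus each lowest piece of U):
  |U|=1: {10}:1
  |U|=2: {9,10}:1
  |U|=3: {6,9,10}:1  {8,9,10}:1
  |U|=4: {6,8,9,10}:2  {7,8,9,10}:1
  |U|=5: {5,7,8,9,10}:1  {6,7,8,9,10}:3
  |U|=6: {4,5,7,8,9,10}:1  {5,6,7,8,9,10}:4
  |U|=7: {3,4,5,7,8,9,10}:1  {4,5,6,7,8,9,10}:5
  |U|=8: {3,4,5,6,7,8,9,10}:6
  |U|=9: {2,3,4,5,6,7,8,9,10}:6
  start at 0(k): 6

6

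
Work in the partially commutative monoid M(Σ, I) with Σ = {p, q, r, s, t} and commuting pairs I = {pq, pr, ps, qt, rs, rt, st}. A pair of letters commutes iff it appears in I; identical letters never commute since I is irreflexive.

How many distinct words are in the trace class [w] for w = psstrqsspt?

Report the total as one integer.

630

#0=p has no predecessor
#1=s has no predecessor
#2=s depends on [1:s]
#3=t depends on [0:p]
#4=r has no predecessor
#5=q depends on [2:s, 4:r]
#6=s depends on [5:q]
#7=s depends on [6:s]
#8=p depends on [3:t]
#9=t depends on [8:p]
sources: [0:p, 1:s, 4:r]
N(rest) = Σ N(rest − s) over sources s of rest; N(one piece) = 1:
  size 1 → [7]=1  [9]=1
  size 2 → [6,7]=1  [7,9]=2  [8,9]=1
  size 3 → [3,8,9]=1  [5,6,7]=1  [6,7,9]=3  [7,8,9]=3
  size 4 → [0,3,8,9]=1  [2,5,6,7]=1  [3,7,8,9]=4  [4,5,6,7]=1  [5,6,7,9]=4  [6,7,8,9]=6
  size 5 → [0,3,7,8,9]=5  [1,2,5,6,7]=1  [2,4,5,6,7]=2  [2,5,6,7,9]=5  [3,6,7,8,9]=10  [4,5,6,7,9]=5  [5,6,7,8,9]=10
  size 6 → [0,3,6,7,8,9]=15  [1,2,4,5,6,7]=3  [1,2,5,6,7,9]=6  [2,4,5,6,7,9]=12  [2,5,6,7,8,9]=15  [3,5,6,7,8,9]=20  [4,5,6,7,8,9]=15
  size 7 → [0,3,5,6,7,8,9]=35  [1,2,4,5,6,7,9]=21  [1,2,5,6,7,8,9]=21  [2,3,5,6,7,8,9]=35  [2,4,5,6,7,8,9]=42  [3,4,5,6,7,8,9]=35
  size 8 → [0,2,3,5,6,7,8,9]=70  [0,3,4,5,6,7,8,9]=70  [1,2,3,5,6,7,8,9]=56  [1,2,4,5,6,7,8,9]=84  [2,3,4,5,6,7,8,9]=112
  first=0(p) contributes 252
  first=1(s) contributes 252
  first=4(r) contributes 126
|[w]| = 630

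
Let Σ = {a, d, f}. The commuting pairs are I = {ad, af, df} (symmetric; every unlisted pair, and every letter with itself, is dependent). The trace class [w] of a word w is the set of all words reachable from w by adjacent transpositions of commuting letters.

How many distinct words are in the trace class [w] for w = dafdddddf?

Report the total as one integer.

252

0(d) covers ∅
1(a) covers ∅
2(f) covers ∅
3(d) covers 0:d
4(d) covers 3:d
5(d) covers 4:d
6(d) covers 5:d
7(d) covers 6:d
8(f) covers 2:f
floor of heap: 0:d, 1:a, 2:f
completions by unplaced set U, small U first (add the entries for U minus each lowest piece of U):
  |U|=1: {1}:1  {7}:1  {8}:1
  |U|=2: {1,7}:2  {1,8}:2  {2,8}:1  {6,7}:1  {7,8}:2
  |U|=3: {1,2,8}:3  {1,6,7}:3  {1,7,8}:6  {2,7,8}:3  {5,6,7}:1  {6,7,8}:3
  |U|=4: {1,2,7,8}:12  {1,5,6,7}:4  {1,6,7,8}:12  {2,6,7,8}:6  {4,5,6,7}:1  {5,6,7,8}:4
  |U|=5: {1,2,6,7,8}:30  {1,4,5,6,7}:5  {1,5,6,7,8}:20  {2,5,6,7,8}:10  {3,4,5,6,7}:1  {4,5,6,7,8}:5
  |U|=6: {0,3,4,5,6,7}:1  {1,2,5,6,7,8}:60  {1,3,4,5,6,7}:6  {1,4,5,6,7,8}:30  {2,4,5,6,7,8}:15  {3,4,5,6,7,8}:6
  |U|=7: {0,1,3,4,5,6,7}:7  {0,3,4,5,6,7,8}:7  {1,2,4,5,6,7,8}:105  {1,3,4,5,6,7,8}:42  {2,3,4,5,6,7,8}:21
  start at 0(d): 168
  start at 1(a): 28
  start at 2(f): 56
sum over floor = 252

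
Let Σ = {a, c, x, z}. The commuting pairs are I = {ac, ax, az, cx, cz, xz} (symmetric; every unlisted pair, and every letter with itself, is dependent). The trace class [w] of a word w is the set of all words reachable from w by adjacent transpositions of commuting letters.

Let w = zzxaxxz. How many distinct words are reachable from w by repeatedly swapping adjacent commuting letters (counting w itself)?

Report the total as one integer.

drop 0:z onto floor
drop 1:z onto {0:z}
drop 2:x onto floor
drop 3:a onto floor
drop 4:x onto {2:x}
drop 5:x onto {4:x}
drop 6:z onto {1:z}
ground layer = {0:z, 2:x, 3:a}
drop-orders for the pieces not yet dropped (sum over which currently-grounded one goes next):
  1 to go: {3} 1  {5} 1  {6} 1
  2 to go: {1,6} 1  {3,5} 2  {3,6} 2  {4,5} 1  {5,6} 2
  3 to go: {0,1,6} 1  {1,3,6} 3  {1,5,6} 3  {2,4,5} 1  {3,4,5} 3  {3,5,6} 6  {4,5,6} 3
  4 to go: {0,1,3,6} 4  {0,1,5,6} 4  {1,3,5,6} 12  {1,4,5,6} 6  {2,3,4,5} 4  {2,4,5,6} 4  {3,4,5,6} 12
  5 to go: {0,1,3,5,6} 20  {0,1,4,5,6} 10  {1,2,4,5,6} 10  {1,3,4,5,6} 30  {2,3,4,5,6} 20
  if 0:z drops first: 60 orders
  if 2:x drops first: 60 orders
  if 3:a drops first: 20 orders
heap linearizations: 140

140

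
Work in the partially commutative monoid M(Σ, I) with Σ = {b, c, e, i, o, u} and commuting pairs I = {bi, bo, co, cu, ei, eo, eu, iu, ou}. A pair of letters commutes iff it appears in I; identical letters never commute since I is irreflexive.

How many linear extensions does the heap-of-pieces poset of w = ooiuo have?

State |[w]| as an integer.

5

piece 0:o — minimal
piece 1:o rests on {0:o}
piece 2:i rests on {1:o}
piece 3:u — minimal
piece 4:o rests on {2:i}
minimal pieces: {0:o, 3:u}
ways to finish when only these pieces remain (= sum over removing one remaining piece with nothing left below it):
  1 left: {3}→1  {4}→1
  2 left: {2,4}→1  {3,4}→2
  3 left: {1,2,4}→1  {2,3,4}→3
  placing 0:o first → 4 extensions
  placing 3:u first → 1 extensions
total linear extensions = 5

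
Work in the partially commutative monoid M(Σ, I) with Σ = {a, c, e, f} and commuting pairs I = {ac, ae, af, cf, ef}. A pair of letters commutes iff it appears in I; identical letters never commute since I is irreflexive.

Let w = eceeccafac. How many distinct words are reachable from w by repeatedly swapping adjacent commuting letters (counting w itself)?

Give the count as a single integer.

360

drop 0:e onto floor
drop 1:c onto {0:e}
drop 2:e onto {1:c}
drop 3:e onto {2:e}
drop 4:c onto {3:e}
drop 5:c onto {4:c}
drop 6:a onto floor
drop 7:f onto floor
drop 8:a onto {6:a}
drop 9:c onto {5:c}
ground layer = {0:e, 6:a, 7:f}
drop-orders for the pieces not yet dropped (sum over which currently-grounded one goes next):
  1 to go: {7} 1  {8} 1  {9} 1
  2 to go: {5,9} 1  {6,8} 1  {7,8} 2  {7,9} 2  {8,9} 2
  3 to go: {4,5,9} 1  {5,7,9} 3  {5,8,9} 3  {6,7,8} 3  {6,8,9} 3  {7,8,9} 6
  4 to go: {3,4,5,9} 1  {4,5,7,9} 4  {4,5,8,9} 4  {5,6,8,9} 6  {5,7,8,9} 12  {6,7,8,9} 12
  5 to go: {2,3,4,5,9} 1  {3,4,5,7,9} 5  {3,4,5,8,9} 5  {4,5,6,8,9} 10  {4,5,7,8,9} 20  {5,6,7,8,9} 30
  6 to go: {1,2,3,4,5,9} 1  {2,3,4,5,7,9} 6  {2,3,4,5,8,9} 6  {3,4,5,6,8,9} 15  {3,4,5,7,8,9} 30  {4,5,6,7,8,9} 60
  7 to go: {0,1,2,3,4,5,9} 1  {1,2,3,4,5,7,9} 7  {1,2,3,4,5,8,9} 7  {2,3,4,5,6,8,9} 21  {2,3,4,5,7,8,9} 42  {3,4,5,6,7,8,9} 105
  8 to go: {0,1,2,3,4,5,7,9} 8  {0,1,2,3,4,5,8,9} 8  {1,2,3,4,5,6,8,9} 28  {1,2,3,4,5,7,8,9} 56  {2,3,4,5,6,7,8,9} 168
  if 0:e drops first: 252 orders
  if 6:a drops first: 72 orders
  if 7:f drops first: 36 orders
heap linearizations: 360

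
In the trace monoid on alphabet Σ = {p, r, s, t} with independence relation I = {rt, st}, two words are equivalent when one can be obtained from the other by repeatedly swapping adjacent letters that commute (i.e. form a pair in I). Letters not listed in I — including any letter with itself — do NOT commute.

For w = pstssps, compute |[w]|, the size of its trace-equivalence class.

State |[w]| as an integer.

0(p) covers ∅
1(s) covers 0:p
2(t) covers 0:p
3(s) covers 1:s
4(s) covers 3:s
5(p) covers 2:t, 4:s
6(s) covers 5:p
floor of heap: 0:p
completions by unplaced set U, small U first (add the entries for U minus each lowest piece of U):
  |U|=1: {6}:1
  |U|=2: {5,6}:1
  |U|=3: {2,5,6}:1  {4,5,6}:1
  |U|=4: {2,4,5,6}:2  {3,4,5,6}:1
  |U|=5: {1,3,4,5,6}:1  {2,3,4,5,6}:3
  start at 0(p): 4

4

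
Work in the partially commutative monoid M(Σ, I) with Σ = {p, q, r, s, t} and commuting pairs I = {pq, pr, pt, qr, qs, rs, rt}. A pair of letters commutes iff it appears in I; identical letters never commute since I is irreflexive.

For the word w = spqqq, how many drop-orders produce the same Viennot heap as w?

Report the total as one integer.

0(s) covers ∅
1(p) covers 0:s
2(q) covers ∅
3(q) covers 2:q
4(q) covers 3:q
floor of heap: 0:s, 2:q
completions by unplaced set U, small U first (add the entries for U minus each lowest piece of U):
  |U|=1: {1}:1  {4}:1
  |U|=2: {0,1}:1  {1,4}:2  {3,4}:1
  |U|=3: {0,1,4}:3  {1,3,4}:3  {2,3,4}:1
  start at 0(s): 4
  start at 2(q): 6
sum over floor = 10

10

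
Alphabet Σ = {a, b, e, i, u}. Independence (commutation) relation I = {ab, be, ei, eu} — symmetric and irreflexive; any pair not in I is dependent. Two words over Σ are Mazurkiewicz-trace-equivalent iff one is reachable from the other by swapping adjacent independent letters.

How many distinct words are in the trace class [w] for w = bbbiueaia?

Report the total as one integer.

6

#0=b has no predecessor
#1=b depends on [0:b]
#2=b depends on [1:b]
#3=i depends on [2:b]
#4=u depends on [3:i]
#5=e has no predecessor
#6=a depends on [4:u, 5:e]
#7=i depends on [6:a]
#8=a depends on [7:i]
sources: [0:b, 5:e]
N(rest) = Σ N(rest − s) over sources s of rest; N(one piece) = 1:
  size 1 → [8]=1
  size 2 → [7,8]=1
  size 3 → [6,7,8]=1
  size 4 → [4,6,7,8]=1  [5,6,7,8]=1
  size 5 → [3,4,6,7,8]=1  [4,5,6,7,8]=2
  size 6 → [2,3,4,6,7,8]=1  [3,4,5,6,7,8]=3
  size 7 → [1,2,3,4,6,7,8]=1  [2,3,4,5,6,7,8]=4
  first=0(b) contributes 5
  first=5(e) contributes 1
|[w]| = 6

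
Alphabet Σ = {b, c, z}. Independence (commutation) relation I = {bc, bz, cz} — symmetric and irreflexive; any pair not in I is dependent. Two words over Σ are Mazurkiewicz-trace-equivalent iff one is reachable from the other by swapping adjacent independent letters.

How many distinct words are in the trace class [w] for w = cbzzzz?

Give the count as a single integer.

30

piece 0:c — minimal
piece 1:b — minimal
piece 2:z — minimal
piece 3:z rests on {2:z}
piece 4:z rests on {3:z}
piece 5:z rests on {4:z}
minimal pieces: {0:c, 1:b, 2:z}
ways to finish when only these pieces remain (= sum over removing one remaining piece with nothing left below it):
  1 left: {0}→1  {1}→1  {5}→1
  2 left: {0,1}→2  {0,5}→2  {1,5}→2  {4,5}→1
  3 left: {0,1,5}→6  {0,4,5}→3  {1,4,5}→3  {3,4,5}→1
  4 left: {0,1,4,5}→12  {0,3,4,5}→4  {1,3,4,5}→4  {2,3,4,5}→1
  placing 0:c first → 5 extensions
  placing 1:b first → 5 extensions
  placing 2:z first → 20 extensions
total linear extensions = 30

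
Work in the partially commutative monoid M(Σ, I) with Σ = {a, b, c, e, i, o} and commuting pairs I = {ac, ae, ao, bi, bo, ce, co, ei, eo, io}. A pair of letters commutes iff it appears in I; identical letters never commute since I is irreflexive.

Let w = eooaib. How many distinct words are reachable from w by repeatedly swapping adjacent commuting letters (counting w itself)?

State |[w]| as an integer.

75

#0=e has no predecessor
#1=o has no predecessor
#2=o depends on [1:o]
#3=a has no predecessor
#4=i depends on [3:a]
#5=b depends on [0:e, 3:a]
sources: [0:e, 1:o, 3:a]
N(rest) = Σ N(rest − s) over sources s of rest; N(one piece) = 1:
  size 1 → [2]=1  [4]=1  [5]=1
  size 2 → [0,5]=1  [1,2]=1  [2,4]=2  [2,5]=2  [4,5]=2
  size 3 → [0,2,5]=3  [0,4,5]=3  [1,2,4]=3  [1,2,5]=3  [2,4,5]=6  [3,4,5]=2
  size 4 → [0,1,2,5]=6  [0,2,4,5]=12  [0,3,4,5]=5  [1,2,4,5]=12  [2,3,4,5]=8
  first=0(e) contributes 20
  first=1(o) contributes 25
  first=3(a) contributes 30
|[w]| = 75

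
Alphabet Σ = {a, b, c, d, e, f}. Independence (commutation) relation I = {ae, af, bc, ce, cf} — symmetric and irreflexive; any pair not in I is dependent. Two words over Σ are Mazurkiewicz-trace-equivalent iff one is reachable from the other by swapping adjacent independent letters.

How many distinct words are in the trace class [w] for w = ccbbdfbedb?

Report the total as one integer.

6

drop 0:c onto floor
drop 1:c onto {0:c}
drop 2:b onto floor
drop 3:b onto {2:b}
drop 4:d onto {1:c, 3:b}
drop 5:f onto {4:d}
drop 6:b onto {5:f}
drop 7:e onto {6:b}
drop 8:d onto {7:e}
drop 9:b onto {8:d}
ground layer = {0:c, 2:b}
drop-orders for the pieces not yet dropped (sum over which currently-grounded one goes next):
  1 to go: {9} 1
  2 to go: {8,9} 1
  3 to go: {7,8,9} 1
  4 to go: {6,7,8,9} 1
  5 to go: {5,6,7,8,9} 1
  6 to go: {4,5,6,7,8,9} 1
  7 to go: {1,4,5,6,7,8,9} 1  {3,4,5,6,7,8,9} 1
  8 to go: {0,1,4,5,6,7,8,9} 1  {1,3,4,5,6,7,8,9} 2  {2,3,4,5,6,7,8,9} 1
  if 0:c drops first: 3 orders
  if 2:b drops first: 3 orders
heap linearizations: 6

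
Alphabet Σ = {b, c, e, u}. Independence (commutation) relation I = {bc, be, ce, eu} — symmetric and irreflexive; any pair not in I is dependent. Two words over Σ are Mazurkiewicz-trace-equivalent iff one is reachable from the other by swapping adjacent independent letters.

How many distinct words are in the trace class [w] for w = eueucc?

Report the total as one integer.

0(e) covers ∅
1(u) covers ∅
2(e) covers 0:e
3(u) covers 1:u
4(c) covers 3:u
5(c) covers 4:c
floor of heap: 0:e, 1:u
completions by unplaced set U, small U first (add the entries for U minus each lowest piece of U):
  |U|=1: {2}:1  {5}:1
  |U|=2: {0,2}:1  {2,5}:2  {4,5}:1
  |U|=3: {0,2,5}:3  {2,4,5}:3  {3,4,5}:1
  |U|=4: {0,2,4,5}:6  {1,3,4,5}:1  {2,3,4,5}:4
  start at 0(e): 5
  start at 1(u): 10
sum over floor = 15

15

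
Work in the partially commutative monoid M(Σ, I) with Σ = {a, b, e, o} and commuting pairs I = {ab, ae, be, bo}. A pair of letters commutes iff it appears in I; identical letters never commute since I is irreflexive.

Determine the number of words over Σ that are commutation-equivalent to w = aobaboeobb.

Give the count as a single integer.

#0=a has no predecessor
#1=o depends on [0:a]
#2=b has no predecessor
#3=a depends on [1:o]
#4=b depends on [2:b]
#5=o depends on [3:a]
#6=e depends on [5:o]
#7=o depends on [6:e]
#8=b depends on [4:b]
#9=b depends on [8:b]
sources: [0:a, 2:b]
N(rest) = Σ N(rest − s) over sources s of rest; N(one piece) = 1:
  size 1 → [7]=1  [9]=1
  size 2 → [6,7]=1  [7,9]=2  [8,9]=1
  size 3 → [4,8,9]=1  [5,6,7]=1  [6,7,9]=3  [7,8,9]=3
  size 4 → [2,4,8,9]=1  [3,5,6,7]=1  [4,7,8,9]=4  [5,6,7,9]=4  [6,7,8,9]=6
  size 5 → [1,3,5,6,7]=1  [2,4,7,8,9]=5  [3,5,6,7,9]=5  [4,6,7,8,9]=10  [5,6,7,8,9]=10
  size 6 → [0,1,3,5,6,7]=1  [1,3,5,6,7,9]=6  [2,4,6,7,8,9]=15  [3,5,6,7,8,9]=15  [4,5,6,7,8,9]=20
  size 7 → [0,1,3,5,6,7,9]=7  [1,3,5,6,7,8,9]=21  [2,4,5,6,7,8,9]=35  [3,4,5,6,7,8,9]=35
  size 8 → [0,1,3,5,6,7,8,9]=28  [1,3,4,5,6,7,8,9]=56  [2,3,4,5,6,7,8,9]=70
  first=0(a) contributes 126
  first=2(b) contributes 84
|[w]| = 210

210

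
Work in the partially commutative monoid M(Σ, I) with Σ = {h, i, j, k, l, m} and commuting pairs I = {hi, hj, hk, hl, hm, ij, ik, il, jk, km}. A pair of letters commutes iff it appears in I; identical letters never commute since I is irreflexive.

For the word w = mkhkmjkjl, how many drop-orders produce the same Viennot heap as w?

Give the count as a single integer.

#0=m has no predecessor
#1=k has no predecessor
#2=h has no predecessor
#3=k depends on [1:k]
#4=m depends on [0:m]
#5=j depends on [4:m]
#6=k depends on [3:k]
#7=j depends on [5:j]
#8=l depends on [6:k, 7:j]
sources: [0:m, 1:k, 2:h]
N(rest) = Σ N(rest − s) over sources s of rest; N(one piece) = 1:
  size 1 → [2]=1  [8]=1
  size 2 → [2,8]=2  [6,8]=1  [7,8]=1
  size 3 → [2,6,8]=3  [2,7,8]=3  [3,6,8]=1  [5,7,8]=1  [6,7,8]=2
  size 4 → [1,3,6,8]=1  [2,3,6,8]=4  [2,5,7,8]=4  [2,6,7,8]=8  [3,6,7,8]=3  [4,5,7,8]=1  [5,6,7,8]=3
  size 5 → [0,4,5,7,8]=1  [1,2,3,6,8]=5  [1,3,6,7,8]=4  [2,3,6,7,8]=15  [2,4,5,7,8]=5  [2,5,6,7,8]=15  [3,5,6,7,8]=6  [4,5,6,7,8]=4
  size 6 → [0,2,4,5,7,8]=6  [0,4,5,6,7,8]=5  [1,2,3,6,7,8]=24  [1,3,5,6,7,8]=10  [2,3,5,6,7,8]=36  [2,4,5,6,7,8]=24  [3,4,5,6,7,8]=10
  size 7 → [0,2,4,5,6,7,8]=35  [0,3,4,5,6,7,8]=15  [1,2,3,5,6,7,8]=70  [1,3,4,5,6,7,8]=20  [2,3,4,5,6,7,8]=70
  first=0(m) contributes 160
  first=1(k) contributes 120
  first=2(h) contributes 35
|[w]| = 315

315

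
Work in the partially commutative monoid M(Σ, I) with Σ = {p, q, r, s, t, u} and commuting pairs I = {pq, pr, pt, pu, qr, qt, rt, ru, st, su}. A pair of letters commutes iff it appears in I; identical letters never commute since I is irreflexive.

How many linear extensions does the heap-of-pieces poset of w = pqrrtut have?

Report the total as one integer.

0(p) covers ∅
1(q) covers ∅
2(r) covers ∅
3(r) covers 2:r
4(t) covers ∅
5(u) covers 1:q, 4:t
6(t) covers 5:u
floor of heap: 0:p, 1:q, 2:r, 4:t
completions by unplaced set U, small U first (add the entries for U minus each lowest piece of U):
  |U|=1: {0}:1  {3}:1  {6}:1
  |U|=2: {0,3}:2  {0,6}:2  {2,3}:1  {3,6}:2  {5,6}:1
  |U|=3: {0,2,3}:3  {0,3,6}:6  {0,5,6}:3  {1,5,6}:1  {2,3,6}:3  {3,5,6}:3  {4,5,6}:1
  |U|=4: {0,1,5,6}:4  {0,2,3,6}:12  {0,3,5,6}:12  {0,4,5,6}:4  {1,3,5,6}:4  {1,4,5,6}:2  {2,3,5,6}:6  {3,4,5,6}:4
  |U|=5: {0,1,3,5,6}:20  {0,1,4,5,6}:10  {0,2,3,5,6}:30  {0,3,4,5,6}:20  {1,2,3,5,6}:10  {1,3,4,5,6}:10  {2,3,4,5,6}:10
  start at 0(p): 30
  start at 1(q): 60
  start at 2(r): 60
  start at 4(t): 60
sum over floor = 210

210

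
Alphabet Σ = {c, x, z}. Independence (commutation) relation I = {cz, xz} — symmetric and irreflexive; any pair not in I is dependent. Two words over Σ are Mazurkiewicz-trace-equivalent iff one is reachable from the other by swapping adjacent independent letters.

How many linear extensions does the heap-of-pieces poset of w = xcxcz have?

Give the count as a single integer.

5

0(x) covers ∅
1(c) covers 0:x
2(x) covers 1:c
3(c) covers 2:x
4(z) covers ∅
floor of heap: 0:x, 4:z
completions by unplaced set U, small U first (add the entries for U minus each lowest piece of U):
  |U|=1: {3}:1  {4}:1
  |U|=2: {2,3}:1  {3,4}:2
  |U|=3: {1,2,3}:1  {2,3,4}:3
  start at 0(x): 4
  start at 4(z): 1
sum over floor = 5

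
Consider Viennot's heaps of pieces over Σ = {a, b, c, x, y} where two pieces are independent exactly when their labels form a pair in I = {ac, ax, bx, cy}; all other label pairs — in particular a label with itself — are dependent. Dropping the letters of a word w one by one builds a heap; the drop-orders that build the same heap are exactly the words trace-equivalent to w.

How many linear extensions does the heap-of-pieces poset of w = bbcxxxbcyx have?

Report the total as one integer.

8

0(b) covers ∅
1(b) covers 0:b
2(c) covers 1:b
3(x) covers 2:c
4(x) covers 3:x
5(x) covers 4:x
6(b) covers 2:c
7(c) covers 5:x, 6:b
8(y) covers 5:x, 6:b
9(x) covers 7:c, 8:y
floor of heap: 0:b
completions by unplaced set U, small U first (add the entries for U minus each lowest piece of U):
  |U|=1: {9}:1
  |U|=2: {7,9}:1  {8,9}:1
  |U|=3: {7,8,9}:2
  |U|=4: {5,7,8,9}:2  {6,7,8,9}:2
  |U|=5: {4,5,7,8,9}:2  {5,6,7,8,9}:4
  |U|=6: {3,4,5,7,8,9}:2  {4,5,6,7,8,9}:6
  |U|=7: {3,4,5,6,7,8,9}:8
  |U|=8: {2,3,4,5,6,7,8,9}:8
  start at 0(b): 8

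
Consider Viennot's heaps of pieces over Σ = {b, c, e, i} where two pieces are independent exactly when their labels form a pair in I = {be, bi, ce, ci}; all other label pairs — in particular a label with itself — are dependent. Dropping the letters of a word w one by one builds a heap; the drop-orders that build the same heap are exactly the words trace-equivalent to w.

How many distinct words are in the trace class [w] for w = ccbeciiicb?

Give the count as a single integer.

drop 0:c onto floor
drop 1:c onto {0:c}
drop 2:b onto {1:c}
drop 3:e onto floor
drop 4:c onto {2:b}
drop 5:i onto {3:e}
drop 6:i onto {5:i}
drop 7:i onto {6:i}
drop 8:c onto {4:c}
drop 9:b onto {8:c}
ground layer = {0:c, 3:e}
drop-orders for the pieces not yet dropped (sum over which currently-grounded one goes next):
  1 to go: {7} 1  {9} 1
  2 to go: {6,7} 1  {7,9} 2  {8,9} 1
  3 to go: {4,8,9} 1  {5,6,7} 1  {6,7,9} 3  {7,8,9} 3
  4 to go: {2,4,8,9} 1  {3,5,6,7} 1  {4,7,8,9} 4  {5,6,7,9} 4  {6,7,8,9} 6
  5 to go: {1,2,4,8,9} 1  {2,4,7,8,9} 5  {3,5,6,7,9} 5  {4,6,7,8,9} 10  {5,6,7,8,9} 10
  6 to go: {0,1,2,4,8,9} 1  {1,2,4,7,8,9} 6  {2,4,6,7,8,9} 15  {3,5,6,7,8,9} 15  {4,5,6,7,8,9} 20
  7 to go: {0,1,2,4,7,8,9} 7  {1,2,4,6,7,8,9} 21  {2,4,5,6,7,8,9} 35  {3,4,5,6,7,8,9} 35
  8 to go: {0,1,2,4,6,7,8,9} 28  {1,2,4,5,6,7,8,9} 56  {2,3,4,5,6,7,8,9} 70
  if 0:c drops first: 126 orders
  if 3:e drops first: 84 orders
heap linearizations: 210

210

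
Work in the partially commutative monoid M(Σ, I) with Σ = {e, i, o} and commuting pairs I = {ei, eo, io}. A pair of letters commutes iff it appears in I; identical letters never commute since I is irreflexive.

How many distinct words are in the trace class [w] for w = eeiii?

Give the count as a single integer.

10

0(e) covers ∅
1(e) covers 0:e
2(i) covers ∅
3(i) covers 2:i
4(i) covers 3:i
floor of heap: 0:e, 2:i
completions by unplaced set U, small U first (add the entries for U minus each lowest piece of U):
  |U|=1: {1}:1  {4}:1
  |U|=2: {0,1}:1  {1,4}:2  {3,4}:1
  |U|=3: {0,1,4}:3  {1,3,4}:3  {2,3,4}:1
  start at 0(e): 4
  start at 2(i): 6
sum over floor = 10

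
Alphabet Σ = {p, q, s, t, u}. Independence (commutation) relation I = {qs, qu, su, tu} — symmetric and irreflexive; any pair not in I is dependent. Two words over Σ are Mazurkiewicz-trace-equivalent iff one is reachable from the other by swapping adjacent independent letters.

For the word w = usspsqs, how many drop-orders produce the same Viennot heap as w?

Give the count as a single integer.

9

drop 0:u onto floor
drop 1:s onto floor
drop 2:s onto {1:s}
drop 3:p onto {0:u, 2:s}
drop 4:s onto {3:p}
drop 5:q onto {3:p}
drop 6:s onto {4:s}
ground layer = {0:u, 1:s}
drop-orders for the pieces not yet dropped (sum over which currently-grounded one goes next):
  1 to go: {5} 1  {6} 1
  2 to go: {4,6} 1  {5,6} 2
  3 to go: {4,5,6} 3
  4 to go: {3,4,5,6} 3
  5 to go: {0,3,4,5,6} 3  {2,3,4,5,6} 3
  if 0:u drops first: 3 orders
  if 1:s drops first: 6 orders
heap linearizations: 9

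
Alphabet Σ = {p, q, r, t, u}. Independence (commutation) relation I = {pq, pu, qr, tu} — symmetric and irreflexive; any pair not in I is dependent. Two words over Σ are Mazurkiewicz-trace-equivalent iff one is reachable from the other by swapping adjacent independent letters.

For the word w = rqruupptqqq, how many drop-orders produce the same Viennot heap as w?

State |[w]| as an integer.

39

piece 0:r — minimal
piece 1:q — minimal
piece 2:r rests on {0:r}
piece 3:u rests on {1:q, 2:r}
piece 4:u rests on {3:u}
piece 5:p rests on {2:r}
piece 6:p rests on {5:p}
piece 7:t rests on {1:q, 6:p}
piece 8:q rests on {4:u, 7:t}
piece 9:q rests on {8:q}
piece 10:q rests on {9:q}
minimal pieces: {0:r, 1:q}
ways to finish when only these pieces remain (= sum over removing one remaining piece with nothing left below it):
  1 left: {10}→1
  2 left: {9,10}→1
  3 left: {8,9,10}→1
  4 left: {4,8,9,10}→1  {7,8,9,10}→1
  5 left: {3,4,8,9,10}→1  {4,7,8,9,10}→2  {6,7,8,9,10}→1
  6 left: {3,4,7,8,9,10}→3  {4,6,7,8,9,10}→3  {5,6,7,8,9,10}→1
  7 left: {1,3,4,7,8,9,10}→3  {3,4,6,7,8,9,10}→6  {4,5,6,7,8,9,10}→4
  8 left: {1,3,4,6,7,8,9,10}→9  {3,4,5,6,7,8,9,10}→10
  9 left: {1,3,4,5,6,7,8,9,10}→19  {2,3,4,5,6,7,8,9,10}→10
  placing 0:r first → 29 extensions
  placing 1:q first → 10 extensions
total linear extensions = 39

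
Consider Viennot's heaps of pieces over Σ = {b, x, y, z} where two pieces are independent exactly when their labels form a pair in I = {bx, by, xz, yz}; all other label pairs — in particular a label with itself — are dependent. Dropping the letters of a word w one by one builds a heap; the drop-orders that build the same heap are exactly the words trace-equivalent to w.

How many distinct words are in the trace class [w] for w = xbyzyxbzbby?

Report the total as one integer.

462

#0=x has no predecessor
#1=b has no predecessor
#2=y depends on [0:x]
#3=z depends on [1:b]
#4=y depends on [2:y]
#5=x depends on [4:y]
#6=b depends on [3:z]
#7=z depends on [6:b]
#8=b depends on [7:z]
#9=b depends on [8:b]
#10=y depends on [5:x]
sources: [0:x, 1:b]
N(rest) = Σ N(rest − s) over sources s of rest; N(one piece) = 1:
  size 1 → [9]=1  [10]=1
  size 2 → [5,10]=1  [8,9]=1  [9,10]=2
  size 3 → [4,5,10]=1  [5,9,10]=3  [7,8,9]=1  [8,9,10]=3
  size 4 → [2,4,5,10]=1  [4,5,9,10]=4  [5,8,9,10]=6  [6,7,8,9]=1  [7,8,9,10]=4
  size 5 → [0,2,4,5,10]=1  [2,4,5,9,10]=5  [3,6,7,8,9]=1  [4,5,8,9,10]=10  [5,7,8,9,10]=10  [6,7,8,9,10]=5
  size 6 → [0,2,4,5,9,10]=6  [1,3,6,7,8,9]=1  [2,4,5,8,9,10]=15  [3,6,7,8,9,10]=6  [4,5,7,8,9,10]=20  [5,6,7,8,9,10]=15
  size 7 → [0,2,4,5,8,9,10]=21  [1,3,6,7,8,9,10]=7  [2,4,5,7,8,9,10]=35  [3,5,6,7,8,9,10]=21  [4,5,6,7,8,9,10]=35
  size 8 → [0,2,4,5,7,8,9,10]=56  [1,3,5,6,7,8,9,10]=28  [2,4,5,6,7,8,9,10]=70  [3,4,5,6,7,8,9,10]=56
  size 9 → [0,2,4,5,6,7,8,9,10]=126  [1,3,4,5,6,7,8,9,10]=84  [2,3,4,5,6,7,8,9,10]=126
  first=0(x) contributes 210
  first=1(b) contributes 252
|[w]| = 462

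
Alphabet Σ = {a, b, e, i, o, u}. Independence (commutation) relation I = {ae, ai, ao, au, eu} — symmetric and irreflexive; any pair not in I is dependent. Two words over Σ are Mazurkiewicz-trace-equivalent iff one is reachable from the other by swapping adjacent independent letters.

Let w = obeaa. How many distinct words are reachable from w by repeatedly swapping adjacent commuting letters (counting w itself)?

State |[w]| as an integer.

3

#0=o has no predecessor
#1=b depends on [0:o]
#2=e depends on [1:b]
#3=a depends on [1:b]
#4=a depends on [3:a]
sources: [0:o]
N(rest) = Σ N(rest − s) over sources s of rest; N(one piece) = 1:
  size 1 → [2]=1  [4]=1
  size 2 → [2,4]=2  [3,4]=1
  size 3 → [2,3,4]=3
  first=0(o) contributes 3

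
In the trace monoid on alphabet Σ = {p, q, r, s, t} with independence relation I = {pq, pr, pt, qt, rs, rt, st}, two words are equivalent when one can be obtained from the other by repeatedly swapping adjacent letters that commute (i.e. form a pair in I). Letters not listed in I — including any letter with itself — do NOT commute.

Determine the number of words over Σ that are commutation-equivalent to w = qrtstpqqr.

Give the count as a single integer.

0(q) covers ∅
1(r) covers 0:q
2(t) covers ∅
3(s) covers 0:q
4(t) covers 2:t
5(p) covers 3:s
6(q) covers 1:r, 3:s
7(q) covers 6:q
8(r) covers 7:q
floor of heap: 0:q, 2:t
completions by unplaced set U, small U first (add the entries for U minus each lowest piece of U):
  |U|=1: {4}:1  {5}:1  {8}:1
  |U|=2: {2,4}:1  {4,5}:2  {4,8}:2  {5,8}:2  {7,8}:1
  |U|=3: {2,4,5}:3  {2,4,8}:3  {4,5,8}:6  {4,7,8}:3  {5,7,8}:3  {6,7,8}:1
  |U|=4: {1,6,7,8}:1  {2,4,5,8}:12  {2,4,7,8}:6  {4,5,7,8}:12  {4,6,7,8}:4  {5,6,7,8}:4
  |U|=5: {1,4,6,7,8}:5  {1,5,6,7,8}:5  {2,4,5,7,8}:30  {2,4,6,7,8}:10  {3,5,6,7,8}:4  {4,5,6,7,8}:20
  |U|=6: {1,2,4,6,7,8}:15  {1,3,5,6,7,8}:9  {1,4,5,6,7,8}:30  {2,4,5,6,7,8}:60  {3,4,5,6,7,8}:24
  |U|=7: {0,1,3,5,6,7,8}:9  {1,2,4,5,6,7,8}:105  {1,3,4,5,6,7,8}:63  {2,3,4,5,6,7,8}:84
  start at 0(q): 252
  start at 2(t): 72
sum over floor = 324

324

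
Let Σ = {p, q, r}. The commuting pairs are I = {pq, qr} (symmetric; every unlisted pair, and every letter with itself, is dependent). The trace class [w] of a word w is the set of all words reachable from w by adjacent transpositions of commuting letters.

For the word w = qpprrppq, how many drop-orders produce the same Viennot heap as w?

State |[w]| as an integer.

#0=q has no predecessor
#1=p has no predecessor
#2=p depends on [1:p]
#3=r depends on [2:p]
#4=r depends on [3:r]
#5=p depends on [4:r]
#6=p depends on [5:p]
#7=q depends on [0:q]
sources: [0:q, 1:p]
N(rest) = Σ N(rest − s) over sources s of rest; N(one piece) = 1:
  size 1 → [6]=1  [7]=1
  size 2 → [0,7]=1  [5,6]=1  [6,7]=2
  size 3 → [0,6,7]=3  [4,5,6]=1  [5,6,7]=3
  size 4 → [0,5,6,7]=6  [3,4,5,6]=1  [4,5,6,7]=4
  size 5 → [0,4,5,6,7]=10  [2,3,4,5,6]=1  [3,4,5,6,7]=5
  size 6 → [0,3,4,5,6,7]=15  [1,2,3,4,5,6]=1  [2,3,4,5,6,7]=6
  first=0(q) contributes 7
  first=1(p) contributes 21
|[w]| = 28

28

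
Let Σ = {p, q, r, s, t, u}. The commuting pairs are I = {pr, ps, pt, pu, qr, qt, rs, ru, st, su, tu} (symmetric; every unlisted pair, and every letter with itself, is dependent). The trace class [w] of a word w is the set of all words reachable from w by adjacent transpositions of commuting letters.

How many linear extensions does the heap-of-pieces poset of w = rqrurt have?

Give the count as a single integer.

15

0(r) covers ∅
1(q) covers ∅
2(r) covers 0:r
3(u) covers 1:q
4(r) covers 2:r
5(t) covers 4:r
floor of heap: 0:r, 1:q
completions by unplaced set U, small U first (add the entries for U minus each lowest piece of U):
  |U|=1: {3}:1  {5}:1
  |U|=2: {1,3}:1  {3,5}:2  {4,5}:1
  |U|=3: {1,3,5}:3  {2,4,5}:1  {3,4,5}:3
  |U|=4: {0,2,4,5}:1  {1,3,4,5}:6  {2,3,4,5}:4
  start at 0(r): 10
  start at 1(q): 5
sum over floor = 15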